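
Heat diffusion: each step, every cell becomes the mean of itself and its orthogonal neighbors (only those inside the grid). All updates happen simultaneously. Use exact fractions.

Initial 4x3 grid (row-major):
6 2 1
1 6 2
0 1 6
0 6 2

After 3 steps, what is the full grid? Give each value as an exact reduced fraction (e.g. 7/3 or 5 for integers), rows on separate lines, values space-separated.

Answer: 111/40 44939/14400 6049/2160
6839/2400 4009/1500 5773/1800
5159/2400 9023/3000 10751/3600
143/60 37169/14400 7303/2160

Derivation:
After step 1:
  3 15/4 5/3
  13/4 12/5 15/4
  1/2 19/5 11/4
  2 9/4 14/3
After step 2:
  10/3 649/240 55/18
  183/80 339/100 317/120
  191/80 117/50 449/120
  19/12 763/240 29/9
After step 3:
  111/40 44939/14400 6049/2160
  6839/2400 4009/1500 5773/1800
  5159/2400 9023/3000 10751/3600
  143/60 37169/14400 7303/2160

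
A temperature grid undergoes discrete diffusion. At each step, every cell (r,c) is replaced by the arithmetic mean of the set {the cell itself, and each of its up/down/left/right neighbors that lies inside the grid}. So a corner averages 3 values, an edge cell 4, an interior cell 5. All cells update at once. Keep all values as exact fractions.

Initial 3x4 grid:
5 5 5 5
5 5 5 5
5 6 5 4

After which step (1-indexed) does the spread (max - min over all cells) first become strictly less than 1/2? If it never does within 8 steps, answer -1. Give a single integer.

Answer: 2

Derivation:
Step 1: max=16/3, min=14/3, spread=2/3
Step 2: max=1247/240, min=173/36, spread=281/720
  -> spread < 1/2 first at step 2
Step 3: max=11177/2160, min=527/108, spread=637/2160
Step 4: max=332507/64800, min=4250341/864000, spread=549257/2592000
Step 5: max=9935609/1944000, min=256154879/51840000, spread=26384083/155520000
Step 6: max=296938583/58320000, min=15412948861/3110400000, spread=1271326697/9331200000
Step 7: max=2221421459/437400000, min=927092712599/186624000000, spread=62141329723/559872000000
Step 8: max=531997398199/104976000000, min=55727393987941/11197440000000, spread=3056985459857/33592320000000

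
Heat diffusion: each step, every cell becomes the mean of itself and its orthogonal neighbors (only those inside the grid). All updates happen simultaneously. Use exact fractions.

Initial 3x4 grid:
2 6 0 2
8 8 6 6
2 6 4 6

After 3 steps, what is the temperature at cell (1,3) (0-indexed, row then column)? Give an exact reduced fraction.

Step 1: cell (1,3) = 5
Step 2: cell (1,3) = 89/20
Step 3: cell (1,3) = 1857/400
Full grid after step 3:
  5509/1080 16693/3600 15743/3600 4289/1080
  18563/3600 7927/1500 2359/500 1857/400
  5899/1080 18943/3600 19093/3600 5359/1080

Answer: 1857/400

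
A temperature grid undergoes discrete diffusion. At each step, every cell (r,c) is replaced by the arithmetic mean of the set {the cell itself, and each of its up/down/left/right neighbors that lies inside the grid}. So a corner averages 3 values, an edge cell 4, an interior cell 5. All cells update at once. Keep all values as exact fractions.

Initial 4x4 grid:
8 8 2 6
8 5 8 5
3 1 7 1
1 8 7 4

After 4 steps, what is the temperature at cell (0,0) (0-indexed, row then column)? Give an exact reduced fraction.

Answer: 4027/675

Derivation:
Step 1: cell (0,0) = 8
Step 2: cell (0,0) = 79/12
Step 3: cell (0,0) = 113/18
Step 4: cell (0,0) = 4027/675
Full grid after step 4:
  4027/675 16879/2880 1183709/216000 42169/8100
  79837/14400 41117/7500 59183/11250 1086419/216000
  354281/72000 74117/15000 997/200 116867/24000
  24593/5400 339851/72000 345811/72000 5243/1080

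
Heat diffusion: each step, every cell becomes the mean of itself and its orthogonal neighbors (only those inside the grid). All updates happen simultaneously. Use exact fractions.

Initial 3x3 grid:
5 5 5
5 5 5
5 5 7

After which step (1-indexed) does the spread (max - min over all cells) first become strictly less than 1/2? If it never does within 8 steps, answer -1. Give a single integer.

Step 1: max=17/3, min=5, spread=2/3
Step 2: max=50/9, min=5, spread=5/9
Step 3: max=581/108, min=5, spread=41/108
  -> spread < 1/2 first at step 3
Step 4: max=34531/6480, min=911/180, spread=347/1296
Step 5: max=2050937/388800, min=9157/1800, spread=2921/15552
Step 6: max=122468539/23328000, min=1105483/216000, spread=24611/186624
Step 7: max=7317122033/1399680000, min=24956741/4860000, spread=207329/2239488
Step 8: max=437933952451/83980800000, min=1334801599/259200000, spread=1746635/26873856

Answer: 3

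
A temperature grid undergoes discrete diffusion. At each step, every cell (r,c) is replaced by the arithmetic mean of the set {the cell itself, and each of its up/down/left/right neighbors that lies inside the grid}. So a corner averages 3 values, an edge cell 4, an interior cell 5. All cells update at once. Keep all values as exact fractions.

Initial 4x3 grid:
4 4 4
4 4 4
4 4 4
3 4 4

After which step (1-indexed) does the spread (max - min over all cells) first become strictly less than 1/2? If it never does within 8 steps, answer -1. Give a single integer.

Step 1: max=4, min=11/3, spread=1/3
  -> spread < 1/2 first at step 1
Step 2: max=4, min=67/18, spread=5/18
Step 3: max=4, min=823/216, spread=41/216
Step 4: max=4, min=99463/25920, spread=4217/25920
Step 5: max=28721/7200, min=6011651/1555200, spread=38417/311040
Step 6: max=573403/144000, min=362047789/93312000, spread=1903471/18662400
Step 7: max=17164241/4320000, min=21793890911/5598720000, spread=18038617/223948800
Step 8: max=1542273241/388800000, min=1310424617149/335923200000, spread=883978523/13436928000

Answer: 1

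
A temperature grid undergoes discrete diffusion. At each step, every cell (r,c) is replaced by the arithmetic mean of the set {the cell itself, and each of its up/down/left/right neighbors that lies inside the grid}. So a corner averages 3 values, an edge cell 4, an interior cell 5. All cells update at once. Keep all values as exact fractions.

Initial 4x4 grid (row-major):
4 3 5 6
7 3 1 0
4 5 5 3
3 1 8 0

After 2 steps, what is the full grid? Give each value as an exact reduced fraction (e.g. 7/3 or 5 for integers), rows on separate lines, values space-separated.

After step 1:
  14/3 15/4 15/4 11/3
  9/2 19/5 14/5 5/2
  19/4 18/5 22/5 2
  8/3 17/4 7/2 11/3
After step 2:
  155/36 479/120 419/120 119/36
  1063/240 369/100 69/20 329/120
  931/240 104/25 163/50 377/120
  35/9 841/240 949/240 55/18

Answer: 155/36 479/120 419/120 119/36
1063/240 369/100 69/20 329/120
931/240 104/25 163/50 377/120
35/9 841/240 949/240 55/18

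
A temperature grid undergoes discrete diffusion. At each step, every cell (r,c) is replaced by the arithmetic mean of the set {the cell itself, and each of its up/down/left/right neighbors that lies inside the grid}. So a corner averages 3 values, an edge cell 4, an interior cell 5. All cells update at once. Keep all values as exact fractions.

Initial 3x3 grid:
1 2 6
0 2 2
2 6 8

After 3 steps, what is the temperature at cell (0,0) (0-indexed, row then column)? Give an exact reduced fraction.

Answer: 88/45

Derivation:
Step 1: cell (0,0) = 1
Step 2: cell (0,0) = 5/3
Step 3: cell (0,0) = 88/45
Full grid after step 3:
  88/45 38323/14400 7049/2160
  33773/14400 4469/1500 27499/7200
  6019/2160 8633/2400 2231/540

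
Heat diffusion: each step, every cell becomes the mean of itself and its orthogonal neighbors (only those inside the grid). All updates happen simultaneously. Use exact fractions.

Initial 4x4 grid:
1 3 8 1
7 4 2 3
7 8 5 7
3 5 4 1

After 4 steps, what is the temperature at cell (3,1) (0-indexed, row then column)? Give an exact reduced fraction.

Step 1: cell (3,1) = 5
Step 2: cell (3,1) = 391/80
Step 3: cell (3,1) = 12121/2400
Step 4: cell (3,1) = 356539/72000
Full grid after step 4:
  28831/6480 231403/54000 8141/2000 84443/21600
  514871/108000 413819/90000 85711/20000 292061/72000
  183277/36000 11801/2400 67567/15000 303277/72000
  112231/21600 356539/72000 328987/72000 2879/675

Answer: 356539/72000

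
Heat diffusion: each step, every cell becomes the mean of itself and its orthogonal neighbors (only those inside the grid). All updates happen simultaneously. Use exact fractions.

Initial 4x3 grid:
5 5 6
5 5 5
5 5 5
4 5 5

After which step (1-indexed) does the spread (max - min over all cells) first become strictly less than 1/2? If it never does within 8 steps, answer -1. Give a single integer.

Answer: 3

Derivation:
Step 1: max=16/3, min=14/3, spread=2/3
Step 2: max=95/18, min=85/18, spread=5/9
Step 3: max=1121/216, min=1039/216, spread=41/108
  -> spread < 1/2 first at step 3
Step 4: max=133817/25920, min=125383/25920, spread=4217/12960
Step 5: max=1593617/311040, min=1516783/311040, spread=38417/155520
Step 6: max=95215471/18662400, min=91408529/18662400, spread=1903471/9331200
Step 7: max=1137782617/223948800, min=1101705383/223948800, spread=18038617/111974400
Step 8: max=68068618523/13436928000, min=66300661477/13436928000, spread=883978523/6718464000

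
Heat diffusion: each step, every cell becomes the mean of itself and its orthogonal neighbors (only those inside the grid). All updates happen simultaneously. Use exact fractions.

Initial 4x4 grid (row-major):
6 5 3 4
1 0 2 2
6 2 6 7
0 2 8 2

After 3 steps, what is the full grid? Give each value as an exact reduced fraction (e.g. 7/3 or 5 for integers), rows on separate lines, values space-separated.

Answer: 233/72 967/300 989/300 299/90
1221/400 3099/1000 837/250 557/150
10301/3600 1207/375 11747/3000 944/225
397/135 12251/3600 14939/3600 1009/216

Derivation:
After step 1:
  4 7/2 7/2 3
  13/4 2 13/5 15/4
  9/4 16/5 5 17/4
  8/3 3 9/2 17/3
After step 2:
  43/12 13/4 63/20 41/12
  23/8 291/100 337/100 17/5
  341/120 309/100 391/100 14/3
  95/36 401/120 109/24 173/36
After step 3:
  233/72 967/300 989/300 299/90
  1221/400 3099/1000 837/250 557/150
  10301/3600 1207/375 11747/3000 944/225
  397/135 12251/3600 14939/3600 1009/216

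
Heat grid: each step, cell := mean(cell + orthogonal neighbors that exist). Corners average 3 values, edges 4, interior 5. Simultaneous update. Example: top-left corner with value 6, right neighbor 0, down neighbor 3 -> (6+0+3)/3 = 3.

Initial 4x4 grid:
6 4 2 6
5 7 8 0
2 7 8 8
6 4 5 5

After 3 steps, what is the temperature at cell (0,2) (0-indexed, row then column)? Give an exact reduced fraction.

Answer: 35569/7200

Derivation:
Step 1: cell (0,2) = 5
Step 2: cell (0,2) = 209/48
Step 3: cell (0,2) = 35569/7200
Full grid after step 3:
  3709/720 11891/2400 35569/7200 961/216
  383/75 11011/2000 3091/600 37369/7200
  157/30 2697/500 11771/2000 4377/800
  893/180 329/60 1687/300 4229/720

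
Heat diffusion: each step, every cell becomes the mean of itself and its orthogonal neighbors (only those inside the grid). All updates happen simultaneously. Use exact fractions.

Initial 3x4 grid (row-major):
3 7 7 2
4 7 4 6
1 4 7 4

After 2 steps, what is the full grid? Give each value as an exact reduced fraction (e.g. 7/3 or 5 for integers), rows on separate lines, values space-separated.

Answer: 173/36 313/60 111/20 14/3
997/240 259/50 503/100 313/60
23/6 177/40 641/120 173/36

Derivation:
After step 1:
  14/3 6 5 5
  15/4 26/5 31/5 4
  3 19/4 19/4 17/3
After step 2:
  173/36 313/60 111/20 14/3
  997/240 259/50 503/100 313/60
  23/6 177/40 641/120 173/36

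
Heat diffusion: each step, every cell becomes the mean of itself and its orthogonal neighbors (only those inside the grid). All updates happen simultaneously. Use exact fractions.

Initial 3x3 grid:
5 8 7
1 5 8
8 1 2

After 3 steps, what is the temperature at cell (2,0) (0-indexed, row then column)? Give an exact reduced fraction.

Step 1: cell (2,0) = 10/3
Step 2: cell (2,0) = 145/36
Step 3: cell (2,0) = 8831/2160
Full grid after step 3:
  691/135 81037/14400 12691/2160
  7443/1600 14647/3000 38231/7200
  8831/2160 5201/1200 4913/1080

Answer: 8831/2160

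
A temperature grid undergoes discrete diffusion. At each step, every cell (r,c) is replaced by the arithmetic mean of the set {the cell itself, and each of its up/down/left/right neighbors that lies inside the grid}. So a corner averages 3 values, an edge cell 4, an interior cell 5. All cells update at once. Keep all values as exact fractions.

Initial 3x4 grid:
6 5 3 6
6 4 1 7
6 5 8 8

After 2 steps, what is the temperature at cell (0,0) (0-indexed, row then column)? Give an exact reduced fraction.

Answer: 47/9

Derivation:
Step 1: cell (0,0) = 17/3
Step 2: cell (0,0) = 47/9
Full grid after step 2:
  47/9 1087/240 1091/240 175/36
  631/120 491/100 471/100 231/40
  203/36 1267/240 1411/240 56/9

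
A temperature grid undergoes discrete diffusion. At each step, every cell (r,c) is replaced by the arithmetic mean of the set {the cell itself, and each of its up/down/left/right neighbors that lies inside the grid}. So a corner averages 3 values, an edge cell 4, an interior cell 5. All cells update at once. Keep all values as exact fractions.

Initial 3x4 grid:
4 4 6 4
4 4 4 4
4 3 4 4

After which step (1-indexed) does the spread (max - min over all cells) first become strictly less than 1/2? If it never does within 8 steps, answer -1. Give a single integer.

Step 1: max=14/3, min=11/3, spread=1
Step 2: max=271/60, min=449/120, spread=31/40
Step 3: max=2371/540, min=4109/1080, spread=211/360
Step 4: max=34709/8100, min=126251/32400, spread=839/2160
  -> spread < 1/2 first at step 4
Step 5: max=4135667/972000, min=3813887/972000, spread=5363/16200
Step 6: max=30681821/7290000, min=115687859/29160000, spread=93859/388800
Step 7: max=1830723139/437400000, min=6980238331/1749600000, spread=4568723/23328000
Step 8: max=218463295627/52488000000, min=421200124379/104976000000, spread=8387449/55987200

Answer: 4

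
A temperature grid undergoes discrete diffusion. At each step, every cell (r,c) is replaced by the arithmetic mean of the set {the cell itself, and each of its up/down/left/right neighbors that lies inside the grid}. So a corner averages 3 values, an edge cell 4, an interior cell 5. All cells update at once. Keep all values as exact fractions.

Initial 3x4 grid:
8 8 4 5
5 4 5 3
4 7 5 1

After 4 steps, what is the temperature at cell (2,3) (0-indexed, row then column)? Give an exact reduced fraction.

Step 1: cell (2,3) = 3
Step 2: cell (2,3) = 11/3
Step 3: cell (2,3) = 691/180
Step 4: cell (2,3) = 3559/864
Full grid after step 4:
  5497/960 19799/3600 17503/3600 3863/864
  967687/172800 375437/72000 56347/12000 13431/3200
  137699/25920 6809/1350 2663/600 3559/864

Answer: 3559/864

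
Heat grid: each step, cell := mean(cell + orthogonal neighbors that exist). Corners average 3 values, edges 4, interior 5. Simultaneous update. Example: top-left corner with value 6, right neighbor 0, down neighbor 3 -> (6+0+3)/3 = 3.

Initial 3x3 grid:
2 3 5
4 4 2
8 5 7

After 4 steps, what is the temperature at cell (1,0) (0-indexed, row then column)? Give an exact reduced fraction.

Answer: 1858247/432000

Derivation:
Step 1: cell (1,0) = 9/2
Step 2: cell (1,0) = 503/120
Step 3: cell (1,0) = 31801/7200
Step 4: cell (1,0) = 1858247/432000
Full grid after step 4:
  43061/10800 1669747/432000 127933/32400
  1858247/432000 781189/180000 203083/48000
  307441/64800 1009811/216000 301741/64800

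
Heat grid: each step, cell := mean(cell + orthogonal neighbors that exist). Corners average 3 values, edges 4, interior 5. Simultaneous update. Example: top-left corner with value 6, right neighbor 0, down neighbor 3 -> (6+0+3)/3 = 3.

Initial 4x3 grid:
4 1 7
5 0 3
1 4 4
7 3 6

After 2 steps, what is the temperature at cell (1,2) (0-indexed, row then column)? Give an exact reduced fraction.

Answer: 841/240

Derivation:
Step 1: cell (1,2) = 7/2
Step 2: cell (1,2) = 841/240
Full grid after step 2:
  53/18 63/20 61/18
  761/240 14/5 841/240
  769/240 37/10 869/240
  155/36 77/20 163/36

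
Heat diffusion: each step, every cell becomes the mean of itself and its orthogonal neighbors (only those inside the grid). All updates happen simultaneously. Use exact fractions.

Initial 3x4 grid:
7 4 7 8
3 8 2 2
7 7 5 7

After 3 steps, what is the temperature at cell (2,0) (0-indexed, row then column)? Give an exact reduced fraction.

Answer: 12373/2160

Derivation:
Step 1: cell (2,0) = 17/3
Step 2: cell (2,0) = 56/9
Step 3: cell (2,0) = 12373/2160
Full grid after step 3:
  1481/270 40471/7200 37891/7200 5669/1080
  83497/14400 8117/1500 16009/3000 72187/14400
  12373/2160 20723/3600 9379/1800 10963/2160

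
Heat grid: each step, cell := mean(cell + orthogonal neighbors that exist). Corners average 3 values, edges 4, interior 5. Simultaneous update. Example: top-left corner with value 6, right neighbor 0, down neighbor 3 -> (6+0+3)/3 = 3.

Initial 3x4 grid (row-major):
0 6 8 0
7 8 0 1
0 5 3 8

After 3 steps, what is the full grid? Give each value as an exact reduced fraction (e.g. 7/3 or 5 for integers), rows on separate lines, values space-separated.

Answer: 9707/2160 7943/1800 767/200 491/144
62119/14400 25841/6000 7837/2000 16123/4800
1003/240 1253/300 1163/300 515/144

Derivation:
After step 1:
  13/3 11/2 7/2 3
  15/4 26/5 4 9/4
  4 4 4 4
After step 2:
  163/36 139/30 4 35/12
  1037/240 449/100 379/100 53/16
  47/12 43/10 4 41/12
After step 3:
  9707/2160 7943/1800 767/200 491/144
  62119/14400 25841/6000 7837/2000 16123/4800
  1003/240 1253/300 1163/300 515/144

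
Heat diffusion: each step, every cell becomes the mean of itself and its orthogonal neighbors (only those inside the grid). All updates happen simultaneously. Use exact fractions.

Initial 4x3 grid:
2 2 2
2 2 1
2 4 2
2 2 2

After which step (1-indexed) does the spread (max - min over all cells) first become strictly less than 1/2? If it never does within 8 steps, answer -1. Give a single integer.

Answer: 3

Derivation:
Step 1: max=5/2, min=5/3, spread=5/6
Step 2: max=237/100, min=65/36, spread=127/225
Step 3: max=5507/2400, min=1033/540, spread=8243/21600
  -> spread < 1/2 first at step 3
Step 4: max=49187/21600, min=31639/16200, spread=4201/12960
Step 5: max=2905903/1296000, min=1945811/972000, spread=186893/777600
Step 6: max=173336117/77760000, min=118064269/58320000, spread=1910051/9331200
Step 7: max=10306428703/4665600000, min=7166823971/3499200000, spread=90079609/559872000
Step 8: max=614812663277/279936000000, min=433101658489/209952000000, spread=896250847/6718464000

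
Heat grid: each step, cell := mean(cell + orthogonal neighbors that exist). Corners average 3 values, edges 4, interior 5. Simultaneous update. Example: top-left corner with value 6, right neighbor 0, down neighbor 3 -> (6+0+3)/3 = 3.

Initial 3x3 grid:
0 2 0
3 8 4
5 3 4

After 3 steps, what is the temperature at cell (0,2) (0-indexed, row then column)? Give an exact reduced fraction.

Step 1: cell (0,2) = 2
Step 2: cell (0,2) = 17/6
Step 3: cell (0,2) = 211/72
Full grid after step 3:
  619/216 4319/1440 211/72
  319/90 691/200 2587/720
  419/108 2957/720 211/54

Answer: 211/72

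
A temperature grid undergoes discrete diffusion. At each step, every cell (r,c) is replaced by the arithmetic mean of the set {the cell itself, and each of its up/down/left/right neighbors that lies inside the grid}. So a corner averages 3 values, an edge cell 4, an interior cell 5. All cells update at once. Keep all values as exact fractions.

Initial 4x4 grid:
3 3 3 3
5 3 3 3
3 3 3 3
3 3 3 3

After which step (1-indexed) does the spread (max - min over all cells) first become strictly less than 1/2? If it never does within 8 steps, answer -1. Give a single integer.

Step 1: max=11/3, min=3, spread=2/3
Step 2: max=211/60, min=3, spread=31/60
Step 3: max=1831/540, min=3, spread=211/540
  -> spread < 1/2 first at step 3
Step 4: max=178843/54000, min=3, spread=16843/54000
Step 5: max=1596643/486000, min=13579/4500, spread=130111/486000
Step 6: max=47382367/14580000, min=817159/270000, spread=3255781/14580000
Step 7: max=1412553691/437400000, min=821107/270000, spread=82360351/437400000
Step 8: max=42117316891/13122000000, min=148306441/48600000, spread=2074577821/13122000000

Answer: 3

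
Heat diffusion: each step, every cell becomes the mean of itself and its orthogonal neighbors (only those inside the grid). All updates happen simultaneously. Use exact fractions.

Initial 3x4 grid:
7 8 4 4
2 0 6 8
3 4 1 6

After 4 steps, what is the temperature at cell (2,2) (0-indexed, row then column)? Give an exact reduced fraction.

Step 1: cell (2,2) = 17/4
Step 2: cell (2,2) = 301/80
Step 3: cell (2,2) = 10121/2400
Step 4: cell (2,2) = 297517/72000
Full grid after step 4:
  271063/64800 973621/216000 1027301/216000 330683/64800
  836011/216000 178777/45000 410779/90000 520333/108000
  24607/7200 268457/72000 297517/72000 33487/7200

Answer: 297517/72000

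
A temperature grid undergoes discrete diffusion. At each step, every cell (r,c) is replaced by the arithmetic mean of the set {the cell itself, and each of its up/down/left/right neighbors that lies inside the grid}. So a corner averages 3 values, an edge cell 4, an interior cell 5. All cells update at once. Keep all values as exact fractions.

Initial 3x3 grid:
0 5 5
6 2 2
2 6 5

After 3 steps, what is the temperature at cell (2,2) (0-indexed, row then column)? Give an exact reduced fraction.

Answer: 8717/2160

Derivation:
Step 1: cell (2,2) = 13/3
Step 2: cell (2,2) = 139/36
Step 3: cell (2,2) = 8717/2160
Full grid after step 3:
  3791/1080 1537/450 449/120
  24917/7200 22933/6000 26567/7200
  8377/2160 6051/1600 8717/2160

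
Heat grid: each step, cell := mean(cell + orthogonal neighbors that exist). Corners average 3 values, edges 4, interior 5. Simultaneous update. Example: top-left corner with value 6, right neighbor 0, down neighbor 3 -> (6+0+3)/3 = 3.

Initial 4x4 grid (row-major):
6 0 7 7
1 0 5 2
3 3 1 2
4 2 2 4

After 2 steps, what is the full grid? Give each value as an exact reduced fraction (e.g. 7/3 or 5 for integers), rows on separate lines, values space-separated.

Answer: 97/36 91/30 49/12 169/36
563/240 247/100 323/100 175/48
201/80 117/50 119/50 691/240
17/6 49/20 77/30 43/18

Derivation:
After step 1:
  7/3 13/4 19/4 16/3
  5/2 9/5 3 4
  11/4 9/5 13/5 9/4
  3 11/4 9/4 8/3
After step 2:
  97/36 91/30 49/12 169/36
  563/240 247/100 323/100 175/48
  201/80 117/50 119/50 691/240
  17/6 49/20 77/30 43/18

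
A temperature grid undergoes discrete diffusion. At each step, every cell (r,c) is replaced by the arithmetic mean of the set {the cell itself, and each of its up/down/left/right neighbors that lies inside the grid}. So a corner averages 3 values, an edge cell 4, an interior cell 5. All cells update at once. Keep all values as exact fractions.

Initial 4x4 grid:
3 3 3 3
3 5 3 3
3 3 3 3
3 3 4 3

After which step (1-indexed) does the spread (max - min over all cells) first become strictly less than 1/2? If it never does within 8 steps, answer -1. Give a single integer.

Answer: 2

Derivation:
Step 1: max=7/2, min=3, spread=1/2
Step 2: max=86/25, min=3, spread=11/25
  -> spread < 1/2 first at step 2
Step 3: max=3967/1200, min=373/120, spread=79/400
Step 4: max=17771/5400, min=2251/720, spread=1777/10800
Step 5: max=3528391/1080000, min=113863/36000, spread=112501/1080000
Step 6: max=7929379/2430000, min=10283953/3240000, spread=865657/9720000
Step 7: max=474113237/145800000, min=309858301/97200000, spread=18651571/291600000
Step 8: max=1775156527/546750000, min=620945611/194400000, spread=459951937/8748000000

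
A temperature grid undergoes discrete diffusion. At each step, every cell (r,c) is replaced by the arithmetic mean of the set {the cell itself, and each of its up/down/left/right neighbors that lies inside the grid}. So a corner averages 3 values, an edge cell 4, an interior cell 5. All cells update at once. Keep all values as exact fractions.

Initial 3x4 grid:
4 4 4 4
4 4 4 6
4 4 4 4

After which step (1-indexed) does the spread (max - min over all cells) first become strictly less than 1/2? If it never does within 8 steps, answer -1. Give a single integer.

Step 1: max=14/3, min=4, spread=2/3
Step 2: max=547/120, min=4, spread=67/120
Step 3: max=4757/1080, min=4, spread=437/1080
  -> spread < 1/2 first at step 3
Step 4: max=1885531/432000, min=2009/500, spread=29951/86400
Step 5: max=16767821/3888000, min=13658/3375, spread=206761/777600
Step 6: max=6676995571/1555200000, min=10965671/2700000, spread=14430763/62208000
Step 7: max=398355741689/93312000000, min=881652727/216000000, spread=139854109/746496000
Step 8: max=23817351890251/5598720000000, min=79611228977/19440000000, spread=7114543559/44789760000

Answer: 3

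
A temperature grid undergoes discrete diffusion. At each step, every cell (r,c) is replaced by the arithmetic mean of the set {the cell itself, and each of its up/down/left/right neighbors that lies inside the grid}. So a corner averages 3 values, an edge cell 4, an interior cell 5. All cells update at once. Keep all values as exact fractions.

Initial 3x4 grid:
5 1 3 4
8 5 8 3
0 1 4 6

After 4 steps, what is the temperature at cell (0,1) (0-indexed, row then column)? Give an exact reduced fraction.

Step 1: cell (0,1) = 7/2
Step 2: cell (0,1) = 503/120
Step 3: cell (0,1) = 14591/3600
Step 4: cell (0,1) = 224251/54000
Full grid after step 4:
  263017/64800 224251/54000 27997/6750 555679/129600
  1728503/432000 360731/90000 1535099/360000 3718531/864000
  10283/2700 286793/72000 897779/216000 569929/129600

Answer: 224251/54000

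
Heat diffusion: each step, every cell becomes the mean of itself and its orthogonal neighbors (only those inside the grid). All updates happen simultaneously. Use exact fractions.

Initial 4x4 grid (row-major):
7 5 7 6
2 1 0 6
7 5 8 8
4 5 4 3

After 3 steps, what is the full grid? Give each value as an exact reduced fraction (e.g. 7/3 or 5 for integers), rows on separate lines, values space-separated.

After step 1:
  14/3 5 9/2 19/3
  17/4 13/5 22/5 5
  9/2 26/5 5 25/4
  16/3 9/2 5 5
After step 2:
  167/36 503/120 607/120 95/18
  961/240 429/100 43/10 1319/240
  1157/240 109/25 517/100 85/16
  43/9 601/120 39/8 65/12
After step 3:
  9241/2160 16361/3600 3389/720 11399/2160
  31957/7200 203/48 29177/6000 7339/1440
  32333/7200 28379/6000 9607/2000 4279/800
  10517/2160 17119/3600 2047/400 749/144

Answer: 9241/2160 16361/3600 3389/720 11399/2160
31957/7200 203/48 29177/6000 7339/1440
32333/7200 28379/6000 9607/2000 4279/800
10517/2160 17119/3600 2047/400 749/144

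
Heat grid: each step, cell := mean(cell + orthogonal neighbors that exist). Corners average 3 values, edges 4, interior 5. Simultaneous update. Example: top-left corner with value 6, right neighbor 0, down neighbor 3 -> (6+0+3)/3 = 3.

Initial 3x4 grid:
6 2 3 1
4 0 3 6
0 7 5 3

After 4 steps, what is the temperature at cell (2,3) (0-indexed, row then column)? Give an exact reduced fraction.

Answer: 481667/129600

Derivation:
Step 1: cell (2,3) = 14/3
Step 2: cell (2,3) = 149/36
Step 3: cell (2,3) = 8419/2160
Step 4: cell (2,3) = 481667/129600
Full grid after step 4:
  66817/21600 112357/36000 340381/108000 421567/129600
  1388369/432000 579931/180000 135393/40000 1004381/288000
  212101/64800 369821/108000 387881/108000 481667/129600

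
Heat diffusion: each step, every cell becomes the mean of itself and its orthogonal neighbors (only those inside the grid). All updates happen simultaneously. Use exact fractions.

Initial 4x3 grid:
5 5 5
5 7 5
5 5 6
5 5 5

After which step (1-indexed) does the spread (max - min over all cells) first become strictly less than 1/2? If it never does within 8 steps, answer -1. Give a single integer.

Answer: 3

Derivation:
Step 1: max=23/4, min=5, spread=3/4
Step 2: max=111/20, min=5, spread=11/20
Step 3: max=109/20, min=1861/360, spread=101/360
  -> spread < 1/2 first at step 3
Step 4: max=23273/4320, min=11179/2160, spread=61/288
Step 5: max=193241/36000, min=4519/864, spread=464/3375
Step 6: max=83336513/15552000, min=20370667/3888000, spread=370769/3110400
Step 7: max=4986525907/933120000, min=1226934793/233280000, spread=5252449/62208000
Step 8: max=298929797993/55987200000, min=910124507/172800000, spread=161978309/2239488000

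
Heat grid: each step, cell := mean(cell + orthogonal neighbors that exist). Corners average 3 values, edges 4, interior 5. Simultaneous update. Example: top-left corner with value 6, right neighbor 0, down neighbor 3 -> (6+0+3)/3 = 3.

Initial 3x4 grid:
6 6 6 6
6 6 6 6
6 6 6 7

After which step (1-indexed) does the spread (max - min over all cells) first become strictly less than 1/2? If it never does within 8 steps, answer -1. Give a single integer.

Step 1: max=19/3, min=6, spread=1/3
  -> spread < 1/2 first at step 1
Step 2: max=113/18, min=6, spread=5/18
Step 3: max=1337/216, min=6, spread=41/216
Step 4: max=159737/25920, min=6, spread=4217/25920
Step 5: max=9540349/1555200, min=43279/7200, spread=38417/311040
Step 6: max=571072211/93312000, min=866597/144000, spread=1903471/18662400
Step 7: max=34193309089/5598720000, min=26035759/4320000, spread=18038617/223948800
Step 8: max=2048807382851/335923200000, min=2345726759/388800000, spread=883978523/13436928000

Answer: 1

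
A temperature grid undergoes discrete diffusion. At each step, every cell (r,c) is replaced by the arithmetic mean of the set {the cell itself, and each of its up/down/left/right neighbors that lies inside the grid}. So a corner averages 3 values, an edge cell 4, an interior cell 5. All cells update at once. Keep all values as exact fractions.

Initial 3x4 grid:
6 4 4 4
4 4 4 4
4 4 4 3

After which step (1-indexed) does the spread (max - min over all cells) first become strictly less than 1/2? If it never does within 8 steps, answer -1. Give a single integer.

Step 1: max=14/3, min=11/3, spread=1
Step 2: max=41/9, min=67/18, spread=5/6
Step 3: max=473/108, min=823/216, spread=41/72
Step 4: max=56057/12960, min=99463/25920, spread=4217/8640
  -> spread < 1/2 first at step 4
Step 5: max=3311017/777600, min=6045779/1555200, spread=38417/103680
Step 6: max=196982783/46656000, min=365413501/93312000, spread=1903471/6220800
Step 7: max=11723417257/2799360000, min=22093938239/5598720000, spread=18038617/74649600
Step 8: max=699530222963/167961600000, min=1332762056701/335923200000, spread=883978523/4478976000

Answer: 4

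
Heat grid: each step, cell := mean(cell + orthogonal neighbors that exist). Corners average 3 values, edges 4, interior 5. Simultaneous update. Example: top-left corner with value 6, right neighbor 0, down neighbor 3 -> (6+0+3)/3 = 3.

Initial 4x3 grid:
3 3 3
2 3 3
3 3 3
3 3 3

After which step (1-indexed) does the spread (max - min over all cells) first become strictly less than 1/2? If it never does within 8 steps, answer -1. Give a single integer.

Answer: 1

Derivation:
Step 1: max=3, min=8/3, spread=1/3
  -> spread < 1/2 first at step 1
Step 2: max=3, min=329/120, spread=31/120
Step 3: max=3, min=3029/1080, spread=211/1080
Step 4: max=5353/1800, min=307103/108000, spread=14077/108000
Step 5: max=320317/108000, min=2775593/972000, spread=5363/48600
Step 6: max=177131/60000, min=83739191/29160000, spread=93859/1166400
Step 7: max=286263533/97200000, min=5038525519/1749600000, spread=4568723/69984000
Step 8: max=8566381111/2916000000, min=303147564371/104976000000, spread=8387449/167961600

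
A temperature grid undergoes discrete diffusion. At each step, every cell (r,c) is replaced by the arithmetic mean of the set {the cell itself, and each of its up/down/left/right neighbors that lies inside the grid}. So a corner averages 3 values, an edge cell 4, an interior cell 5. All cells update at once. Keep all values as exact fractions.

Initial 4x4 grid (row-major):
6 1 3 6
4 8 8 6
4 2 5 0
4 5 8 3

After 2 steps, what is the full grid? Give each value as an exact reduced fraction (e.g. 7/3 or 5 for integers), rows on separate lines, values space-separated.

Answer: 41/9 259/60 5 29/6
259/60 127/25 247/50 39/8
68/15 89/20 483/100 503/120
151/36 287/60 137/30 149/36

Derivation:
After step 1:
  11/3 9/2 9/2 5
  11/2 23/5 6 5
  7/2 24/5 23/5 7/2
  13/3 19/4 21/4 11/3
After step 2:
  41/9 259/60 5 29/6
  259/60 127/25 247/50 39/8
  68/15 89/20 483/100 503/120
  151/36 287/60 137/30 149/36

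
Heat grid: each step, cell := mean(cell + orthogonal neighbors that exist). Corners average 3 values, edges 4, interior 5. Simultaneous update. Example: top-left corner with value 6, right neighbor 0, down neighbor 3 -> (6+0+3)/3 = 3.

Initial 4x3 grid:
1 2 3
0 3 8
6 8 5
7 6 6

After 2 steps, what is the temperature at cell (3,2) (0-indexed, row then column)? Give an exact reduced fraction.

Answer: 115/18

Derivation:
Step 1: cell (3,2) = 17/3
Step 2: cell (3,2) = 115/18
Full grid after step 2:
  23/12 707/240 34/9
  259/80 193/50 601/120
  1181/240 571/100 683/120
  55/9 487/80 115/18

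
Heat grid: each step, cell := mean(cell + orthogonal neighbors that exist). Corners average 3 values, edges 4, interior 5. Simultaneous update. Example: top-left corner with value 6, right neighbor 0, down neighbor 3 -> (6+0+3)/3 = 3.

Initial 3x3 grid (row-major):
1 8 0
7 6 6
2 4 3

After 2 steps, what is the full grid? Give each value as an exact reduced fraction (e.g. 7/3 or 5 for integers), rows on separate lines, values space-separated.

Answer: 157/36 399/80 73/18
149/30 429/100 379/80
145/36 1117/240 71/18

Derivation:
After step 1:
  16/3 15/4 14/3
  4 31/5 15/4
  13/3 15/4 13/3
After step 2:
  157/36 399/80 73/18
  149/30 429/100 379/80
  145/36 1117/240 71/18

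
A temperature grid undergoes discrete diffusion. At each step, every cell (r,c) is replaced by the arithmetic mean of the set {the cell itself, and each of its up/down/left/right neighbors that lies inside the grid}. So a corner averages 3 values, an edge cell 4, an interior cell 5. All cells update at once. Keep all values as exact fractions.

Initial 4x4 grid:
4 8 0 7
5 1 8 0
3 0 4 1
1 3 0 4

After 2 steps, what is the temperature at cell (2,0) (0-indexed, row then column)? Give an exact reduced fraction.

Step 1: cell (2,0) = 9/4
Step 2: cell (2,0) = 301/120
Full grid after step 2:
  73/18 143/30 209/60 145/36
  467/120 157/50 387/100 671/240
  301/120 249/100 62/25 631/240
  67/36 497/240 481/240 20/9

Answer: 301/120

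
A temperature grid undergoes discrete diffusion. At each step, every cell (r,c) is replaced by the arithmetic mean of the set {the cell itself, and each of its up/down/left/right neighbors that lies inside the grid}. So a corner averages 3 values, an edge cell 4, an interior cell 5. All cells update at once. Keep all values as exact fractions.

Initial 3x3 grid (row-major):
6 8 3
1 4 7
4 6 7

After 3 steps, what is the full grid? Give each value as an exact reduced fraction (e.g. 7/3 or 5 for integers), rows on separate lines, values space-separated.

After step 1:
  5 21/4 6
  15/4 26/5 21/4
  11/3 21/4 20/3
After step 2:
  14/3 429/80 11/2
  1057/240 247/50 1387/240
  38/9 1247/240 103/18
After step 3:
  433/90 24563/4800 1997/360
  65639/14400 15409/3000 78989/14400
  622/135 72289/14400 6011/1080

Answer: 433/90 24563/4800 1997/360
65639/14400 15409/3000 78989/14400
622/135 72289/14400 6011/1080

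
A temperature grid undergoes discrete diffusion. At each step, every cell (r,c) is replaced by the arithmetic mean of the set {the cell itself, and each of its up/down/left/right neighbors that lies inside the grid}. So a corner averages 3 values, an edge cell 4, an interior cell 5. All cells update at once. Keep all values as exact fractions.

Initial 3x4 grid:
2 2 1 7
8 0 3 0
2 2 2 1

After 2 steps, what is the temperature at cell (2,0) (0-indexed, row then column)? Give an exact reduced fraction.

Answer: 17/6

Derivation:
Step 1: cell (2,0) = 4
Step 2: cell (2,0) = 17/6
Full grid after step 2:
  11/4 23/8 251/120 26/9
  7/2 199/100 61/25 457/240
  17/6 21/8 57/40 23/12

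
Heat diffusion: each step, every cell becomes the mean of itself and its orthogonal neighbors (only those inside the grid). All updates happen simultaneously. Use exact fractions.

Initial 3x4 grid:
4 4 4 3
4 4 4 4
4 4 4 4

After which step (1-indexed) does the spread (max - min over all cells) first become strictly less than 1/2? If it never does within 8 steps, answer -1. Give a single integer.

Step 1: max=4, min=11/3, spread=1/3
  -> spread < 1/2 first at step 1
Step 2: max=4, min=67/18, spread=5/18
Step 3: max=4, min=823/216, spread=41/216
Step 4: max=4, min=99463/25920, spread=4217/25920
Step 5: max=28721/7200, min=6011651/1555200, spread=38417/311040
Step 6: max=573403/144000, min=362047789/93312000, spread=1903471/18662400
Step 7: max=17164241/4320000, min=21793890911/5598720000, spread=18038617/223948800
Step 8: max=1542273241/388800000, min=1310424617149/335923200000, spread=883978523/13436928000

Answer: 1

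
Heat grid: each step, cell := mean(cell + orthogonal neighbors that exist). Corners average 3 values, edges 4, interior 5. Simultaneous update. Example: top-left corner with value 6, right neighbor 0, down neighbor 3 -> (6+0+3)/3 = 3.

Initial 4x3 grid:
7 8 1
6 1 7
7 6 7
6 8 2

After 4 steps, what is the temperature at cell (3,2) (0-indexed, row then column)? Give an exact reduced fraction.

Step 1: cell (3,2) = 17/3
Step 2: cell (3,2) = 50/9
Step 3: cell (3,2) = 1511/270
Step 4: cell (3,2) = 364759/64800
Full grid after step 4:
  237221/43200 4615307/864000 655063/129600
  102749/18000 1931713/360000 564619/108000
  6574/1125 1022119/180000 582479/108000
  129653/21600 2504231/432000 364759/64800

Answer: 364759/64800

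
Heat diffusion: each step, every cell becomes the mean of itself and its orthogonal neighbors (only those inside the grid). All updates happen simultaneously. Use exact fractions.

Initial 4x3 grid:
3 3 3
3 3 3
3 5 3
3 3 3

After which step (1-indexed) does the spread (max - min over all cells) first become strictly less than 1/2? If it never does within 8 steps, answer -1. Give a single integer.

Answer: 2

Derivation:
Step 1: max=7/2, min=3, spread=1/2
Step 2: max=173/50, min=3, spread=23/50
  -> spread < 1/2 first at step 2
Step 3: max=8011/2400, min=613/200, spread=131/480
Step 4: max=71351/21600, min=11191/3600, spread=841/4320
Step 5: max=28462051/8640000, min=2253373/720000, spread=56863/345600
Step 6: max=254814341/77760000, min=20429543/6480000, spread=386393/3110400
Step 7: max=101705723131/31104000000, min=8196358813/2592000000, spread=26795339/248832000
Step 8: max=6082535714129/1866240000000, min=493646149667/155520000000, spread=254051069/2985984000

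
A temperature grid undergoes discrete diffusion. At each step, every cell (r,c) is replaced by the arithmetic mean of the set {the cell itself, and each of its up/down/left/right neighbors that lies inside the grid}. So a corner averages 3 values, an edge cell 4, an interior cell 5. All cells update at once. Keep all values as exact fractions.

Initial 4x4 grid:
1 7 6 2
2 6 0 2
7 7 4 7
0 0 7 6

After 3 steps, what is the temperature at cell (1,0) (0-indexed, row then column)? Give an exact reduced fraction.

Step 1: cell (1,0) = 4
Step 2: cell (1,0) = 59/15
Step 3: cell (1,0) = 14569/3600
Full grid after step 3:
  8759/2160 29723/7200 5479/1440 7781/2160
  14569/3600 4957/1200 24323/6000 701/180
  13801/3600 24821/6000 26839/6000 4073/900
  7763/2160 29147/7200 32899/7200 2141/432

Answer: 14569/3600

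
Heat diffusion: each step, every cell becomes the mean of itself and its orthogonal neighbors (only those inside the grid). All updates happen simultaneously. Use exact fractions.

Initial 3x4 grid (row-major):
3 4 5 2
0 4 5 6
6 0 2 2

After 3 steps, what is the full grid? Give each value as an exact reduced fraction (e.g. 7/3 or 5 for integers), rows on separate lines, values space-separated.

After step 1:
  7/3 4 4 13/3
  13/4 13/5 22/5 15/4
  2 3 9/4 10/3
After step 2:
  115/36 97/30 251/60 145/36
  611/240 69/20 17/5 949/240
  11/4 197/80 779/240 28/9
After step 3:
  6461/2160 2531/720 167/45 8759/2160
  8597/2880 1811/600 547/150 2087/576
  931/360 1429/480 4399/1440 464/135

Answer: 6461/2160 2531/720 167/45 8759/2160
8597/2880 1811/600 547/150 2087/576
931/360 1429/480 4399/1440 464/135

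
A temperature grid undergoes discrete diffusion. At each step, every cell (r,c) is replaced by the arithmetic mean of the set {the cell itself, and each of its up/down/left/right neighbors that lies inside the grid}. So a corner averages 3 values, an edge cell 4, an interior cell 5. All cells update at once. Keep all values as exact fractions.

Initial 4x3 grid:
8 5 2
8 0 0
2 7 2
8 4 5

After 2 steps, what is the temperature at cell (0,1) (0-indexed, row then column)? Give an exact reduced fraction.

Answer: 205/48

Derivation:
Step 1: cell (0,1) = 15/4
Step 2: cell (0,1) = 205/48
Full grid after step 2:
  61/12 205/48 85/36
  87/16 13/4 65/24
  221/48 91/20 67/24
  203/36 13/3 79/18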